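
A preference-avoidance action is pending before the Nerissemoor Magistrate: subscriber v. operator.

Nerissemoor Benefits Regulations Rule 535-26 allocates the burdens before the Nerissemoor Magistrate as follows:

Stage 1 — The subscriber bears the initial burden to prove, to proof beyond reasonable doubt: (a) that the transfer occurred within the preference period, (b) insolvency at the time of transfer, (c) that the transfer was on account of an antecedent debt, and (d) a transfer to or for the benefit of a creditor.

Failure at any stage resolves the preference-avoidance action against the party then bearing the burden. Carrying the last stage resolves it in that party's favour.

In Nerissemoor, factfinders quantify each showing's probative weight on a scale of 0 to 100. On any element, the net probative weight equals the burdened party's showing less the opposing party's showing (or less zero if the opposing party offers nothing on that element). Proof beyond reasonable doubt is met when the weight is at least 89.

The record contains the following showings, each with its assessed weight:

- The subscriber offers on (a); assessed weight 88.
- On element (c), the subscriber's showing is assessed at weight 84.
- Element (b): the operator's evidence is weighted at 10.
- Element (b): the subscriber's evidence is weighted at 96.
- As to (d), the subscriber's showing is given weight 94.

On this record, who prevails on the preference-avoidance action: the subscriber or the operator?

operator

Stage 1 (subscriber, proof beyond reasonable doubt, weight is at least 89): (a) 88 < 89 — fails; (b) net 96−10=86 < 89 — fails; (c) 84 < 89 — fails; (d) 94 ≥ 89 — meets.
  Not every element is met, so the subscriber fails to carry Stage 1.
So the operator prevails.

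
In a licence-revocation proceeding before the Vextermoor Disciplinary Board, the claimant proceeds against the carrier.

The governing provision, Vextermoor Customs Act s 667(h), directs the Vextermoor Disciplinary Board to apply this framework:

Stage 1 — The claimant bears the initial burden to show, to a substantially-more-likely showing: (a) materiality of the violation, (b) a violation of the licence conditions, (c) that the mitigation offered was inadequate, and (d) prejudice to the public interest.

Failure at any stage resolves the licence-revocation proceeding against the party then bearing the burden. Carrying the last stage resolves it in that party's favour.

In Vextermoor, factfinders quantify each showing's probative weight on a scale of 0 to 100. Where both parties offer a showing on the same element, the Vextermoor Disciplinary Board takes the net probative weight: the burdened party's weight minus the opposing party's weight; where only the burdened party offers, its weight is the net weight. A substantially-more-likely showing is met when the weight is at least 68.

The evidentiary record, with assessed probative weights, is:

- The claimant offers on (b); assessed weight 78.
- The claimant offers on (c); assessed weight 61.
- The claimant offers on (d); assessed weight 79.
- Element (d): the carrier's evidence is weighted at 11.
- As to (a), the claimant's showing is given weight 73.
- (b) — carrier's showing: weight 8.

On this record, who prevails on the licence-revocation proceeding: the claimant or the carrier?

Stage 1 (claimant, a substantially-more-likely showing, weight is at least 68): (a) 73 ≥ 68 — meets; (b) net 78−8=70 ≥ 68 — meets; (c) 61 < 68 — fails; (d) net 79−11=68 ≥ 68 — meets.
  The claimant does not carry Stage 1.
The carrier prevails.

carrier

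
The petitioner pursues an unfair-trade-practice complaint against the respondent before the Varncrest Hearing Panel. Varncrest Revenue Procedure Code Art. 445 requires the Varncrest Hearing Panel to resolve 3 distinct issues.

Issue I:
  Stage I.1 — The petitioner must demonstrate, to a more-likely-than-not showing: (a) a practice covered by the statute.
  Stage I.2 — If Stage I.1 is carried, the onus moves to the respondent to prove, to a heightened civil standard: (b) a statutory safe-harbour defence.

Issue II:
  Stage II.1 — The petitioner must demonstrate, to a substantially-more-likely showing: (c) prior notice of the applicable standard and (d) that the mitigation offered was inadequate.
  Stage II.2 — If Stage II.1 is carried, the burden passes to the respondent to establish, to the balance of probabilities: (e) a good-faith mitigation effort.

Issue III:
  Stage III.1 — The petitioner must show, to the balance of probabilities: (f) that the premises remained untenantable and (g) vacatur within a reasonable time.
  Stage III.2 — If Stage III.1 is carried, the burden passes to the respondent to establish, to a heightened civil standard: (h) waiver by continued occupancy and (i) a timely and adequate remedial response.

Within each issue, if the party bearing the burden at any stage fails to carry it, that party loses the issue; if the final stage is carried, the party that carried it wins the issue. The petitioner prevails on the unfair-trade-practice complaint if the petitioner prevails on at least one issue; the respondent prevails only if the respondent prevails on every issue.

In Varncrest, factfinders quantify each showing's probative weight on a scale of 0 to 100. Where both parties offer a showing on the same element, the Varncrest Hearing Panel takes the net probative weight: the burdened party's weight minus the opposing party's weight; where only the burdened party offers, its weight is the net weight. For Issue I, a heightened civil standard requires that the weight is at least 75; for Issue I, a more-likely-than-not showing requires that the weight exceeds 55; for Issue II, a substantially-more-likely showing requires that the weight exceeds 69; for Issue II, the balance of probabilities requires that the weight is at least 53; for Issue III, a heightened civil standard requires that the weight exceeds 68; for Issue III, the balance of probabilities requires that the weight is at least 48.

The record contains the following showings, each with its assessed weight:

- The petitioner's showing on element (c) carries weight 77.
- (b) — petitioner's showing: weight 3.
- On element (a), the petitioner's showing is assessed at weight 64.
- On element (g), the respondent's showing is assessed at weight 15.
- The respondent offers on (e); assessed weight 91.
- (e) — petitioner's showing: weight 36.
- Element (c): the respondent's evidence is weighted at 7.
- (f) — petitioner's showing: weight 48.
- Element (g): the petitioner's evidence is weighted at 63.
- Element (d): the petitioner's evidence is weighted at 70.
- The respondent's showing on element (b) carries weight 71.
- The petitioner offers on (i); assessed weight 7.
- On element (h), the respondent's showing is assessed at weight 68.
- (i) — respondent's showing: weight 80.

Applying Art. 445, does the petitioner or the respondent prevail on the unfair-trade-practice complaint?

petitioner

— Issue I —
Stage I.1 — burden on petitioner; standard: a more-likely-than-not showing (weight exceeds 55).
    (a): 64 > 55 [met]
  Stage I.1 carried; the burden shifts to the respondent.
Stage I.2 — burden on respondent; standard: a heightened civil standard (weight is at least 75).
    (b): 71 − 3 = 68 < 75 [not met]
  The respondent does not carry Stage I.2.
The petitioner prevails on this issue.
— Issue II —
At Stage II.1 the petitioner must meet a substantially-more-likely showing (weight exceeds 69): on (c) the weight is 77 less the opposing 7 gives net 70, which does exceed 69, so (c) meets the standard; on (d) the weight is 70, which does exceed 69, so (d) meets the standard.
  The petitioner carries Stage II.1; the respondent now bears the burden.
At Stage II.2 the respondent must meet the balance of probabilities (weight is at least 53): on (e) the weight is 91 less the opposing 36 gives net 55, which does reach 53, so (e) meets the standard.
  Stage II.2 carried; the final stage is satisfied.
With every stage satisfied, the respondent prevails on this issue.
— Issue III —
Stage III.1 — burden on petitioner; standard: the balance of probabilities (weight is at least 48).
    (f): 48 ≥ 48 [met]
    (g): 63 − 15 = 48 ≥ 48 [met]
  Stage III.1 carried; the burden shifts to the respondent.
Stage III.2 — burden on respondent; standard: a heightened civil standard (weight exceeds 68).
    (h): 68 ≤ 68 [not met]
    (i): 80 − 7 = 73 > 68 [met]
  Stage III.2 not carried; the respondent fails its burden.
So the petitioner prevails on this issue.
Per-issue: Issue I → petitioner; Issue II → respondent; Issue III → petitioner. The petitioner must prevail on at least one issue; overall, the petitioner prevails.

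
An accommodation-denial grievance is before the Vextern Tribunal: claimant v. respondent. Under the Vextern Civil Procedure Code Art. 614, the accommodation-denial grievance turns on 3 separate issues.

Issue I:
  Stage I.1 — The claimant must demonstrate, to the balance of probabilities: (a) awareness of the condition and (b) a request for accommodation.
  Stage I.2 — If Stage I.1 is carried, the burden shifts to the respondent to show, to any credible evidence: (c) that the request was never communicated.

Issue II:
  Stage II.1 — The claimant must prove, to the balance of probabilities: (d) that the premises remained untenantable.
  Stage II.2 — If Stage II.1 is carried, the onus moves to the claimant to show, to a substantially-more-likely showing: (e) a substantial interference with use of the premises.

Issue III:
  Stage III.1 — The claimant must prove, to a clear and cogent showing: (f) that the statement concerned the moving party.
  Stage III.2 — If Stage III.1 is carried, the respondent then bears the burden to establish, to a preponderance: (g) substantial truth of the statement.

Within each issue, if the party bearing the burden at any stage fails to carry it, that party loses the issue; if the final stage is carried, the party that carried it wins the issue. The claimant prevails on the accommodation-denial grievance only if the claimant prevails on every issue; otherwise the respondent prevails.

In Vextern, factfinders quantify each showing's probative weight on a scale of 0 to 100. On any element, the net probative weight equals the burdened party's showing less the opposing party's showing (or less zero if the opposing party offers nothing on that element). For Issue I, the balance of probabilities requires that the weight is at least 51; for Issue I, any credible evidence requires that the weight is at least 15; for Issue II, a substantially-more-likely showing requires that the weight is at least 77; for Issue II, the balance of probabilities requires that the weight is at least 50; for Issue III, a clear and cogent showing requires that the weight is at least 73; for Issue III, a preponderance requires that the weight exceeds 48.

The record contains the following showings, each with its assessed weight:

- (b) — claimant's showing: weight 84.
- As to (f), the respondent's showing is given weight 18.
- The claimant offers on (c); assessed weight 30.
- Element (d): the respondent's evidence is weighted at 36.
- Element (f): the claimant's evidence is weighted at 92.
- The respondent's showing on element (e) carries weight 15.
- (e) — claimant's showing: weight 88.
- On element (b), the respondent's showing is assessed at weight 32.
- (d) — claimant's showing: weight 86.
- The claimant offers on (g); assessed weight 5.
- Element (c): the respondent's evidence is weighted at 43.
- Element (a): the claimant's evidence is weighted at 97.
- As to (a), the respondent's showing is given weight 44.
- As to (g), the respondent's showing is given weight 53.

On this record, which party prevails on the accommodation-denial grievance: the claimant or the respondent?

— Issue I —
Stage I.1 — burden on claimant; standard: the balance of probabilities (weight is at least 51).
    (a): 97 − 44 = 53 ≥ 51 [met]
    (b): 84 − 32 = 52 ≥ 51 [met]
  Stage I.1 is satisfied; the onus moves to the respondent.
Stage I.2 — burden on respondent; standard: any credible evidence (weight is at least 15).
    (c): 43 − 30 = 13 < 15 [not met]
  The respondent does not carry Stage I.2.
The analysis ends at Stage I.2; the claimant prevails on this issue.
— Issue II —
Stage II.1 — burden on claimant; standard: the balance of probabilities (weight is at least 50).
    (d): 86 − 36 = 50 ≥ 50 [met]
  Stage II.1 carried; the burden remains with the claimant.
Stage II.2 — burden on claimant; standard: a substantially-more-likely showing (weight is at least 77).
    (e): 88 − 15 = 73 < 77 [not met]
  The claimant does not carry Stage II.2.
So the respondent prevails on this issue.
— Issue III —
Stage III.1 (claimant, a clear and cogent showing, weight is at least 73): (f) net 92−18=74 ≥ 73 — meets.
  Stage III.1 is satisfied; the onus moves to the respondent.
Stage III.2 (respondent, a preponderance, weight exceeds 48): (g) net 53−5=48 ≤ 48 — fails.
  The respondent does not carry Stage III.2.
The analysis ends at Stage III.2; the claimant prevails on this issue.
Per-issue: Issue I → claimant; Issue II → respondent; Issue III → claimant. The claimant must prevail on every issue; overall, the respondent prevails.

respondent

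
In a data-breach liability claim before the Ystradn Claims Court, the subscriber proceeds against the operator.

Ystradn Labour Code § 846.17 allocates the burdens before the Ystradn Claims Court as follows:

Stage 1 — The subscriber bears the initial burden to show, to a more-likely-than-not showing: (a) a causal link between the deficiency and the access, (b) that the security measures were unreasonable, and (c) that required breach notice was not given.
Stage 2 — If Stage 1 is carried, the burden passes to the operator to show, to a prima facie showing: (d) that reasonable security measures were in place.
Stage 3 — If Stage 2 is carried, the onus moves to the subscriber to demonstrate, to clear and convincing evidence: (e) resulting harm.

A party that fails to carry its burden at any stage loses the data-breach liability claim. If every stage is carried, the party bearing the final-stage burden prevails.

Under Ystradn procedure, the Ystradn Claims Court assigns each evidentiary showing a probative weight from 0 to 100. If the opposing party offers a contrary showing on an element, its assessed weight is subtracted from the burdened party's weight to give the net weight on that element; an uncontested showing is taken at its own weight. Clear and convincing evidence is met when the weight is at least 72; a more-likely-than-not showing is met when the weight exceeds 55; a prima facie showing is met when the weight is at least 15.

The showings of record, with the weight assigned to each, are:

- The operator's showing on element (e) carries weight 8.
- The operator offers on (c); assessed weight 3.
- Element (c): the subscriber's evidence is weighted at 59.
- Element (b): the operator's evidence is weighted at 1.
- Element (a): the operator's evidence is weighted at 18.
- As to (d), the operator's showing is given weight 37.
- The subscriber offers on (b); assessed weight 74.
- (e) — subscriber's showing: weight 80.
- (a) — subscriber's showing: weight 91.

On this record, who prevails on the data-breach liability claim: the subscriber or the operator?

subscriber

Stage 1 — burden on subscriber; standard: a more-likely-than-not showing (weight exceeds 55).
    (a): 91 − 18 = 73 > 55 [met]
    (b): 74 − 1 = 73 > 55 [met]
    (c): 59 − 3 = 56 > 55 [met]
  Stage 1 is satisfied; the onus moves to the operator.
Stage 2 — burden on operator; standard: a prima facie showing (weight is at least 15).
    (d): 37 ≥ 15 [met]
  The operator carries Stage 2; the subscriber now bears the burden.
Stage 3 — burden on subscriber; standard: clear and convincing evidence (weight is at least 72).
    (e): 80 − 8 = 72 ≥ 72 [met]
  All elements met at the final stage.
All stages carried — the subscriber prevails.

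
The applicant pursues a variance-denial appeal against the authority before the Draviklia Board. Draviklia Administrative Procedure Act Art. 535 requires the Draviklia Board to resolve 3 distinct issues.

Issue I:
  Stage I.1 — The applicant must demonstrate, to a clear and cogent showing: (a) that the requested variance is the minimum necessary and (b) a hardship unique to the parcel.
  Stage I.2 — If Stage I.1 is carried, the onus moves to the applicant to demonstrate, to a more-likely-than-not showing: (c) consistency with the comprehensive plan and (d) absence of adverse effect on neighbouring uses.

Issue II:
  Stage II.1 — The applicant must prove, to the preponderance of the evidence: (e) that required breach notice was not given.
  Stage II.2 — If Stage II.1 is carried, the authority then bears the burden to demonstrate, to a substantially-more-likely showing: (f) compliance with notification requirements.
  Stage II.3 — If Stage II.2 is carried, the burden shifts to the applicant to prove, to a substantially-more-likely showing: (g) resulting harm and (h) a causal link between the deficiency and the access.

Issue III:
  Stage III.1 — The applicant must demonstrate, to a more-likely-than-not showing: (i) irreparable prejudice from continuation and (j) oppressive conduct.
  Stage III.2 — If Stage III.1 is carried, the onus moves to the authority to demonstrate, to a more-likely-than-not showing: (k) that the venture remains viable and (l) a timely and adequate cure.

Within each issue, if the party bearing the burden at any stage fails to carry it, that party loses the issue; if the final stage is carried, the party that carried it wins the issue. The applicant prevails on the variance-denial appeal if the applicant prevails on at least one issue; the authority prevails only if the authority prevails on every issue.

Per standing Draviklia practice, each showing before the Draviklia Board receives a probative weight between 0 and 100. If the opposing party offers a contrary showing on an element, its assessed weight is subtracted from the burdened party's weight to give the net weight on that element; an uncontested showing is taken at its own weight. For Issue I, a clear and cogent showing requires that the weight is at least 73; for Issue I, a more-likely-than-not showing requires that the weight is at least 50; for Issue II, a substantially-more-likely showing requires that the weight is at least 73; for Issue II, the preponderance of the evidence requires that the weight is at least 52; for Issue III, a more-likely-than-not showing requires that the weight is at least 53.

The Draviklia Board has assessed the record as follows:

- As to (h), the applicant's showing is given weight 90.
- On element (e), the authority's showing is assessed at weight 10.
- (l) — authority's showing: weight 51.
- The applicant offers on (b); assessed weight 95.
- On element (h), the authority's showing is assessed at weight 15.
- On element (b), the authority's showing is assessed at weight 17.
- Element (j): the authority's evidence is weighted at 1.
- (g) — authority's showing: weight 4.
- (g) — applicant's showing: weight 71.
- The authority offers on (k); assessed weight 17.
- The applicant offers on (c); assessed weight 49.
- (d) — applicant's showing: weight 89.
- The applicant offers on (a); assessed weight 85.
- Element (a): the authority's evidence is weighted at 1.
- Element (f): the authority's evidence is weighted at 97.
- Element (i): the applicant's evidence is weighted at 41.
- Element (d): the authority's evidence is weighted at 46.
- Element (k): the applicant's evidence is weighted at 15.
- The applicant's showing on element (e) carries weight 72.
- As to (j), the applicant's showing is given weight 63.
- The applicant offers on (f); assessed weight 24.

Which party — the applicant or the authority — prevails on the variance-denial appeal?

— Issue I —
Stage I.1 — burden on applicant; standard: a clear and cogent showing (weight is at least 73).
    (a): 85 − 1 = 84 ≥ 73 [met]
    (b): 95 − 17 = 78 ≥ 73 [met]
  Stage I.1 is satisfied; the applicant continues to bear the burden.
Stage I.2 — burden on applicant; standard: a more-likely-than-not showing (weight is at least 50).
    (c): 49 < 50 [not met]
    (d): 89 − 46 = 43 < 50 [not met]
  Stage I.2 not carried; the applicant fails its burden.
So the authority prevails on this issue.
— Issue II —
Stage II.1 — burden on applicant; standard: the preponderance of the evidence (weight is at least 52).
    (e): 72 − 10 = 62 ≥ 52 [met]
  The applicant carries Stage II.1; the authority now bears the burden.
Stage II.2 — burden on authority; standard: a substantially-more-likely showing (weight is at least 73).
    (f): 97 − 24 = 73 ≥ 73 [met]
  The authority carries Stage II.2; the applicant now bears the burden.
Stage II.3 — burden on applicant; standard: a substantially-more-likely showing (weight is at least 73).
    (g): 71 − 4 = 67 < 73 [not met]
    (h): 90 − 15 = 75 ≥ 73 [met]
  Stage II.3 not carried; the applicant fails its burden.
The authority prevails on this issue.
— Issue III —
Stage III.1 — burden on applicant; standard: a more-likely-than-not showing (weight is at least 53).
    (i): 41 < 53 [not met]
    (j): 63 − 1 = 62 ≥ 53 [met]
  Not every element is met, so the applicant fails to carry Stage III.1.
So the authority prevails on this issue.
Per-issue: Issue I → authority; Issue II → authority; Issue III → authority. The applicant must prevail on at least one issue; overall, the authority prevails.

authority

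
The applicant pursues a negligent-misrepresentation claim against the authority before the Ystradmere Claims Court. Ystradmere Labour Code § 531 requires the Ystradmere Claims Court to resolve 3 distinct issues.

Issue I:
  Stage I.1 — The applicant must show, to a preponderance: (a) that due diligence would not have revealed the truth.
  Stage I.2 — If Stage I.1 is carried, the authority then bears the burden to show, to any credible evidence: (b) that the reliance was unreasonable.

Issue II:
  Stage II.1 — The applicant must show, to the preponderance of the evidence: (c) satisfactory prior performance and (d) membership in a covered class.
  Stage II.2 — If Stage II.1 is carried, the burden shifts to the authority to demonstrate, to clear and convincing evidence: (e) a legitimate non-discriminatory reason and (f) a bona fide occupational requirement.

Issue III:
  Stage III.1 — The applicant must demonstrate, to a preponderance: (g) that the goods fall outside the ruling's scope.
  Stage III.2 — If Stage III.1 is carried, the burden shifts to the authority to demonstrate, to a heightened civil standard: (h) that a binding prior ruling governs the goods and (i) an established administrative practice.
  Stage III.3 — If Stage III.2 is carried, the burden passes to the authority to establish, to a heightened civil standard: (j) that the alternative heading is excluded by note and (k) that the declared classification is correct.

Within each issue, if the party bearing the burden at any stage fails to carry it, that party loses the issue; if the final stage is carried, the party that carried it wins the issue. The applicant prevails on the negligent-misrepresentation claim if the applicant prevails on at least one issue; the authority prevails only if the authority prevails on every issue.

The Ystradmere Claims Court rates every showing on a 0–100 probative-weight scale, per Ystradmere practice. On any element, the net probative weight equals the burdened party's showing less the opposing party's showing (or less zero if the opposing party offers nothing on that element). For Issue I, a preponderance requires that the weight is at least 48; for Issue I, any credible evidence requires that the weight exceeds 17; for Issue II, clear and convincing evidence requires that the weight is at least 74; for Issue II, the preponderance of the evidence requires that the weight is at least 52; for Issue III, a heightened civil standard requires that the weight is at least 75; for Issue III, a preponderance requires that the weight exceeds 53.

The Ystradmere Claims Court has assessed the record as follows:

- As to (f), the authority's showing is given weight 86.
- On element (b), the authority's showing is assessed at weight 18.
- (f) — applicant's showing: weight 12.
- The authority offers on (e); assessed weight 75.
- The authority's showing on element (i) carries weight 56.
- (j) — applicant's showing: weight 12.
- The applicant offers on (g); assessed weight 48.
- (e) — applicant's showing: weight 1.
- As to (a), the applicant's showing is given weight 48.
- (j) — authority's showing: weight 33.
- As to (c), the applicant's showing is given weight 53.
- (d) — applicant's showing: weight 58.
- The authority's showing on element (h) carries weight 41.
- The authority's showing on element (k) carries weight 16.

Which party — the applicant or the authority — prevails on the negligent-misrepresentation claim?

authority

— Issue I —
Stage I.1 (applicant, a preponderance, weight is at least 48): (a) 48 ≥ 48 — meets.
  Stage I.1 carried; the burden shifts to the authority.
Stage I.2 (authority, any credible evidence, weight exceeds 17): (b) 18 > 17 — meets.
  All elements met at the final stage.
Every stage carried; the authority prevails on this issue.
— Issue II —
At Stage II.1 the applicant must meet the preponderance of the evidence (weight is at least 52): on (c) the weight is 53, which does reach 52, so (c) meets the standard; on (d) the weight is 58, ≥ 52, so (d) meets the standard.
  Stage II.1 carried; the burden shifts to the authority.
At Stage II.2 the authority must meet clear and convincing evidence (weight is at least 74): on (e) the weight is 75 less the opposing 1 gives net 74, which does reach 74, so (e) meets the standard; on (f) the weight is 86 less the opposing 12 gives net 74, ≥ 74, so (f) meets the standard.
  The authority carries the last stage.
With every stage satisfied, the authority prevails on this issue.
— Issue III —
At Stage III.1 the applicant must meet a preponderance (weight exceeds 53): on (g) the weight is 48, which does not exceed 53, so (g) does not meet the standard.
  The applicant does not carry Stage III.1.
The analysis ends at Stage III.1; the authority prevails on this issue.
Per-issue: Issue I → authority; Issue II → authority; Issue III → authority. The applicant must prevail on at least one issue; overall, the authority prevails.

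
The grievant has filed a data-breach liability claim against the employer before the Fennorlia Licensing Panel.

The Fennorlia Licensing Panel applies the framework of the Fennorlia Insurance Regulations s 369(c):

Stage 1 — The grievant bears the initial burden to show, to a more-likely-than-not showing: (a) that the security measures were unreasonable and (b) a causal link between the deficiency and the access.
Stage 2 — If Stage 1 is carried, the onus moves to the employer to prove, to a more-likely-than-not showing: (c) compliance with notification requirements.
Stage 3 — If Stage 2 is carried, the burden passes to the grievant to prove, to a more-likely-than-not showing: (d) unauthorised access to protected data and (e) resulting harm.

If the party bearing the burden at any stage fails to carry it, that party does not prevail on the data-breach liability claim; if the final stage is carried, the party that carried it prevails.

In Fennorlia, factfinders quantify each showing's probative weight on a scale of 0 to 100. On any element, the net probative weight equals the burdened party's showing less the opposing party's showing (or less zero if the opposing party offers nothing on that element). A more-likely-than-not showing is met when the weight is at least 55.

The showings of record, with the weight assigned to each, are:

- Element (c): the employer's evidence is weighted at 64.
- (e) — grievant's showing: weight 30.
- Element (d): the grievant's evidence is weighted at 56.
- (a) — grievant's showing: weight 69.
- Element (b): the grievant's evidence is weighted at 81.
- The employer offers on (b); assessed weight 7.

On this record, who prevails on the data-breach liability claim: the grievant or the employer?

Stage 1 (grievant, a more-likely-than-not showing, weight is at least 55): (a) 69 ≥ 55 — meets; (b) net 81−7=74 ≥ 55 — meets.
  The grievant carries Stage 1; the employer now bears the burden.
Stage 2 (employer, a more-likely-than-not showing, weight is at least 55): (c) 64 ≥ 55 — meets.
  Stage 2 carried; the burden shifts to the grievant.
Stage 3 (grievant, a more-likely-than-not showing, weight is at least 55): (d) 56 ≥ 55 — meets; (e) 30 < 55 — fails.
  Not every element is met, so the grievant fails to carry Stage 3.
So the employer prevails.

employer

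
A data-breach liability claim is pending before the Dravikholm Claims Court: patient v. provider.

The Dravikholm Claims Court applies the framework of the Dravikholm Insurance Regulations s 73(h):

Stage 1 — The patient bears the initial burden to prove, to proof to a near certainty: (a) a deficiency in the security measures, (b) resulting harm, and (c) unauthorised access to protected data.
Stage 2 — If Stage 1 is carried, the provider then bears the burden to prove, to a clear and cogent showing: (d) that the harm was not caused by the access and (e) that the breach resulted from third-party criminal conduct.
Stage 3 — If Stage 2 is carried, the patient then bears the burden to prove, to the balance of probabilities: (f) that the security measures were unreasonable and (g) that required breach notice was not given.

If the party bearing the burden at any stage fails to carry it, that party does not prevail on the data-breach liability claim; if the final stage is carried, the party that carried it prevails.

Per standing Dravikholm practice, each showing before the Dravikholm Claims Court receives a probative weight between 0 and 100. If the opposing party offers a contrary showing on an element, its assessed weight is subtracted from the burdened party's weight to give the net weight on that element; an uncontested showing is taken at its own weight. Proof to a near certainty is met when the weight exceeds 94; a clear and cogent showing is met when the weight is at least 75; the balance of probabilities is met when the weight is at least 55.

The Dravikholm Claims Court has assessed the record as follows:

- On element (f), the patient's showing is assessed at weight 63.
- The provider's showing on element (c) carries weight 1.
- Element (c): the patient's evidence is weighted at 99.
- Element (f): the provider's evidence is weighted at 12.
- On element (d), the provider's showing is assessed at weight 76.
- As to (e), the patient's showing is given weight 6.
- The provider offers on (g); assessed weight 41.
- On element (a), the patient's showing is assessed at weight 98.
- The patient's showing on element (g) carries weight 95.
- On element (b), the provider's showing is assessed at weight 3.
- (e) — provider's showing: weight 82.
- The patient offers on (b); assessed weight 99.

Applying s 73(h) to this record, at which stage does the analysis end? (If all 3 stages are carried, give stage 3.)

At Stage 1 the patient must meet proof to a near certainty (weight exceeds 94): on (a) the weight is 98, > 94, so (a) meets the standard; on (b) the weight is 99 less the opposing 3 gives net 96, > 94, so (b) meets the standard; on (c) the weight is 99 less the opposing 1 gives net 98, > 94, so (c) meets the standard.
  All elements met. The burden passes to the provider.
At Stage 2 the provider must meet a clear and cogent showing (weight is at least 75): on (d) the weight is 76, which does reach 75, so (d) meets the standard; on (e) the weight is 82 less the opposing 6 gives net 76, ≥ 75, so (e) meets the standard.
  Stage 2 is satisfied; the onus moves to the patient.
At Stage 3 the patient must meet the balance of probabilities (weight is at least 55): on (f) the weight is 63 less the opposing 12 gives net 51, which does not reach 55, so (f) does not meet the standard; on (g) the weight is 95 less the opposing 41 gives net 54, < 55, so (g) does not meet the standard.
  Stage 3 not carried; the patient fails its burden.
The analysis ends at Stage 3; the provider prevails.

stage 3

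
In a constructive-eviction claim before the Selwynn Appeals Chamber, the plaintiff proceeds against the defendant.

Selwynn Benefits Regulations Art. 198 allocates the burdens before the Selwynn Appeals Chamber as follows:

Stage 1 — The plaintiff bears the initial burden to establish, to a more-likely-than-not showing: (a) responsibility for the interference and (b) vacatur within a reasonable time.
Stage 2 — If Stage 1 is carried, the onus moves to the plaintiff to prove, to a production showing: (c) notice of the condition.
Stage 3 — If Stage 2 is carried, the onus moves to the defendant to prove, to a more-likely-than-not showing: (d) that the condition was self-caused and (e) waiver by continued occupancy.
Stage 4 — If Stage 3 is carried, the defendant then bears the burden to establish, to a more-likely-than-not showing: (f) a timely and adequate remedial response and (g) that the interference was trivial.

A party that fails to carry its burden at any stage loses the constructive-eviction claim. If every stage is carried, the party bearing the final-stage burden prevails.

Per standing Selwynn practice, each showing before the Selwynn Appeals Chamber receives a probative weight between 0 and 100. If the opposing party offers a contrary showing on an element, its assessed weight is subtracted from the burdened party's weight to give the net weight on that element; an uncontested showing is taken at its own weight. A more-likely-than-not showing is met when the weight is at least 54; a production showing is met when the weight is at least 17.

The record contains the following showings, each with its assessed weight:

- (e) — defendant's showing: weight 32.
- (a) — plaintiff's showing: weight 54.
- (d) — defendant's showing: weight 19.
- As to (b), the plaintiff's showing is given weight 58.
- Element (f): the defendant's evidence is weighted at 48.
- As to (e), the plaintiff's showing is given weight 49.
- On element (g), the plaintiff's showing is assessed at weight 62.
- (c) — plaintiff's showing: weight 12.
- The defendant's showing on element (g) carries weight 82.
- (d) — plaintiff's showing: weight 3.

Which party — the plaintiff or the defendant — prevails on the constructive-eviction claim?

defendant

Stage 1 — burden on plaintiff; standard: a more-likely-than-not showing (weight is at least 54).
    (a): 54 ≥ 54 [met]
    (b): 58 ≥ 54 [met]
  All elements met. The plaintiff retains the burden for Stage 2.
Stage 2 — burden on plaintiff; standard: a production showing (weight is at least 17).
    (c): 12 < 17 [not met]
  Not every element is met, so the plaintiff fails to carry Stage 2.
The defendant prevails.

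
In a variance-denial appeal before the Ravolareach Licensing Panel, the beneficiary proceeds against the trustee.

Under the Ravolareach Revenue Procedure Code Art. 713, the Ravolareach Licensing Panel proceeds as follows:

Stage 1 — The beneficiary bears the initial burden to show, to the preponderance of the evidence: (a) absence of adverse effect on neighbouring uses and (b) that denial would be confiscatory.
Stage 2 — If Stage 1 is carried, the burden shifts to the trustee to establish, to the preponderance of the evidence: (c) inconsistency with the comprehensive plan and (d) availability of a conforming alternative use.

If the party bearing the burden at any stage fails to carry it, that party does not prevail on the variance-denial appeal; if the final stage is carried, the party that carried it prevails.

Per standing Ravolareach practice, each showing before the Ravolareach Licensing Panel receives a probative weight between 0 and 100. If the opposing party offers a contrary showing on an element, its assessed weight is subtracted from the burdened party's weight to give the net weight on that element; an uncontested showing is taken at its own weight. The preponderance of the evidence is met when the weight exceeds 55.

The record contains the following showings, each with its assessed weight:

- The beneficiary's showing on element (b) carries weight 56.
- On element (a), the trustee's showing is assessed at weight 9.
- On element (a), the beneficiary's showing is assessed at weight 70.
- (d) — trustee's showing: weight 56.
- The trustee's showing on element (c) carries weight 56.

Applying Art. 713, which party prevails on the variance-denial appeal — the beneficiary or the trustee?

trustee

Stage 1 — burden on beneficiary; standard: the preponderance of the evidence (weight exceeds 55).
    (a): 70 − 9 = 61 > 55 [met]
    (b): 56 > 55 [met]
  All elements met. The burden passes to the trustee.
Stage 2 — burden on trustee; standard: the preponderance of the evidence (weight exceeds 55).
    (c): 56 > 55 [met]
    (d): 56 > 55 [met]
  Stage 2 carried; the final stage is satisfied.
Every stage carried; the trustee prevails.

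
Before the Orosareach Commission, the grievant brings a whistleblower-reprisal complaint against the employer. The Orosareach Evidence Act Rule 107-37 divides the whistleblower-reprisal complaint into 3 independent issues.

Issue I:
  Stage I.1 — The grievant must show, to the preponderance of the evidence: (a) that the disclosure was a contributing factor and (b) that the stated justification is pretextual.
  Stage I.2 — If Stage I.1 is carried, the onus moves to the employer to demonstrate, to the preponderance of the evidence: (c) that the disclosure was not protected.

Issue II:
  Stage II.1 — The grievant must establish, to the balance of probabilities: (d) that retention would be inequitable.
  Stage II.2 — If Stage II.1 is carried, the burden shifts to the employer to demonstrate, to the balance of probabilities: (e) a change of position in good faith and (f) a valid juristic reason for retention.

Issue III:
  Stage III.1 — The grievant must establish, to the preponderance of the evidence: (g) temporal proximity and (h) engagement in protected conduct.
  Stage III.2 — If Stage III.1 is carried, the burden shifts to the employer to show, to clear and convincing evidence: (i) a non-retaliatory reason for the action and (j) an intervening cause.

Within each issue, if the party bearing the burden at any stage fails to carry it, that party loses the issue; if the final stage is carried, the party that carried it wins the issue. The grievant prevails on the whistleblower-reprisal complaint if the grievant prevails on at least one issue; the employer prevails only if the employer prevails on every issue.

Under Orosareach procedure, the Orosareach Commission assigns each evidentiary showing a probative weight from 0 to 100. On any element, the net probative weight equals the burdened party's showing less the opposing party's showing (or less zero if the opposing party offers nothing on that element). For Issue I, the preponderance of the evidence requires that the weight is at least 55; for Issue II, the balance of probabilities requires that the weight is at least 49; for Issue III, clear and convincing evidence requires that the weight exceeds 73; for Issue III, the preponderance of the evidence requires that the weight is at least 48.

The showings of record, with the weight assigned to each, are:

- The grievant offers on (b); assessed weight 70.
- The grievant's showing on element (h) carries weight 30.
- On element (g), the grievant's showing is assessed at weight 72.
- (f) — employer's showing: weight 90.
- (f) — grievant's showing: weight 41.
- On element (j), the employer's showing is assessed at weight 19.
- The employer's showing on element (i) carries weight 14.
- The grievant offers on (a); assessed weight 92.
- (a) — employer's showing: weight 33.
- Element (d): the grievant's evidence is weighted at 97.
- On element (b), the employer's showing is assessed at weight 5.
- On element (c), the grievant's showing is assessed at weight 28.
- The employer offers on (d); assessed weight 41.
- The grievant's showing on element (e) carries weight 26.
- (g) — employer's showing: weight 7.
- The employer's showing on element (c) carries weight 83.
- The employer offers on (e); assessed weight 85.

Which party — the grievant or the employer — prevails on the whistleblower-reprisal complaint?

employer

— Issue I —
At Stage I.1 the grievant must meet the preponderance of the evidence (weight is at least 55): on (a) the weight is 92 less the opposing 33 gives net 59, which does reach 55, so (a) meets the standard; on (b) the weight is 70 less the opposing 5 gives net 65, which does reach 55, so (b) meets the standard.
  All elements met. The burden passes to the employer.
At Stage I.2 the employer must meet the preponderance of the evidence (weight is at least 55): on (c) the weight is 83 less the opposing 28 gives net 55, which does reach 55, so (c) meets the standard.
  All elements met at the final stage.
With every stage satisfied, the employer prevails on this issue.
— Issue II —
Stage II.1 — burden on grievant; standard: the balance of probabilities (weight is at least 49).
    (d): 97 − 41 = 56 ≥ 49 [met]
  All elements met. The burden passes to the employer.
Stage II.2 — burden on employer; standard: the balance of probabilities (weight is at least 49).
    (e): 85 − 26 = 59 ≥ 49 [met]
    (f): 90 − 41 = 49 ≥ 49 [met]
  The employer carries the last stage.
Every stage carried; the employer prevails on this issue.
— Issue III —
At Stage III.1 the grievant must meet the preponderance of the evidence (weight is at least 48): on (g) the weight is 72 less the opposing 7 gives net 65, which does reach 48, so (g) meets the standard; on (h) the weight is 30, < 48, so (h) does not meet the standard.
  The grievant does not carry Stage III.1.
The analysis ends at Stage III.1; the employer prevails on this issue.
Per-issue: Issue I → employer; Issue II → employer; Issue III → employer. The grievant must prevail on at least one issue; overall, the employer prevails.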